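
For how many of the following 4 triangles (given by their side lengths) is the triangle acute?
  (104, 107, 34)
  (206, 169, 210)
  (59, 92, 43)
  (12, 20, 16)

(104,107,34): 34²+104² = 11972 > 11449 = 107² → acute
(206,169,210): 169²+206² = 70997 > 44100 = 210² → acute
(59,92,43): 43²+59² = 5330 < 8464 = 92² → obtuse
(12,20,16): 12²+16² = 400 = 20² → right
2 of the 4 are acute.

2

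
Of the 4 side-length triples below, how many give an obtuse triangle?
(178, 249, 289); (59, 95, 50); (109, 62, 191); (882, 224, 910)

(178,249,289): 178²+249² = 93685 > 83521 = 289² → acute
(59,95,50): 50²+59² = 5981 < 9025 = 95² → obtuse
(109,62,191): 62+109 ≤ 191, not a triangle
(882,224,910): 224²+882² = 828100 = 910² → right
1 of the 4 is obtuse.

1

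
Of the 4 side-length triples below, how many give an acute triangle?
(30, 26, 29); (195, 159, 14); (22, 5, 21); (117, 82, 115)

(30,26,29): 26²+29² = 1517 > 900 = 30² → acute
(195,159,14): 14+159 ≤ 195, not a triangle
(22,5,21): 5²+21² = 466 < 484 = 22² → obtuse
(117,82,115): 82²+115² = 19949 > 13689 = 117² → acute
2 of the 4 are acute.

2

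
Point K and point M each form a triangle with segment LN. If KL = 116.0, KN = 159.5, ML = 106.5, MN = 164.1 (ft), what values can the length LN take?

57.6 < LN < 270.6

From triangle KLN: |116.0 − 159.5| < LN < 116.0 + 159.5, i.e. 43.5 < LN < 275.5.
From triangle MLN: 57.6 < LN < 270.6.
Both must hold, so LN lies in the intersection.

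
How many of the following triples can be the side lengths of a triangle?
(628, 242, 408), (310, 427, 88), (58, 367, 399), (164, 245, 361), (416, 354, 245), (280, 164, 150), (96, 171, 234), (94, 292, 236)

7

(242,408,628): 242+408 > 628 → valid
(88,310,427): 88+310 ≤ 427 → not valid
(58,367,399): 58+367 > 399 → valid
(164,245,361): 164+245 > 361 → valid
(245,354,416): 245+354 > 416 → valid
(150,164,280): 150+164 > 280 → valid
(96,171,234): 96+171 > 234 → valid
(94,236,292): 94+236 > 292 → valid
7 of the 8 triples form a triangle.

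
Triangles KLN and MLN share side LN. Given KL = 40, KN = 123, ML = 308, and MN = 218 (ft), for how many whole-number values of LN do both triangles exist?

72

From triangle KLN: 83 < LN < 163.
From triangle MLN: 90 < LN < 526.
Intersection: 90 < LN < 163, so integers 91 through 162: 72 values.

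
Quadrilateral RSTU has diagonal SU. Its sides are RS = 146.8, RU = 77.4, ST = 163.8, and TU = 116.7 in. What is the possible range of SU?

From triangle RSU: |146.8 − 77.4| < SU < 146.8 + 77.4, i.e. 69.4 < SU < 224.2.
From triangle TSU: 47.1 < SU < 280.5.
Both must hold, so SU lies in the intersection.

69.4 < SU < 224.2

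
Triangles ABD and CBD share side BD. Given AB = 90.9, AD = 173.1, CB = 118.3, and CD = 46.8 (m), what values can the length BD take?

82.2 < BD < 165.1

From triangle ABD: |90.9 − 173.1| < BD < 90.9 + 173.1, i.e. 82.2 < BD < 264.0.
From triangle CBD: 71.5 < BD < 165.1.
Both must hold, so BD lies in the intersection.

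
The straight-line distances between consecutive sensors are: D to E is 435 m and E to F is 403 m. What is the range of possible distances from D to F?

32 ≤ DF ≤ 838 m

By the triangle inequality, |435 − 403| ≤ DF ≤ 435 + 403.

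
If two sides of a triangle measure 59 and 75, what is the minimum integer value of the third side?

17

The third side must be strictly greater than |59 − 75| = 16.
The smallest integer above 16 is 17.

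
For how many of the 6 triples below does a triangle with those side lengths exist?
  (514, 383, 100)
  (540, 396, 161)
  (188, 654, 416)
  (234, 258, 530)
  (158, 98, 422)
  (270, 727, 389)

1

(100,383,514): 100+383 ≤ 514 → not valid
(161,396,540): 161+396 > 540 → valid
(188,416,654): 188+416 ≤ 654 → not valid
(234,258,530): 234+258 ≤ 530 → not valid
(98,158,422): 98+158 ≤ 422 → not valid
(270,389,727): 270+389 ≤ 727 → not valid
1 of the 6 triples forms a triangle.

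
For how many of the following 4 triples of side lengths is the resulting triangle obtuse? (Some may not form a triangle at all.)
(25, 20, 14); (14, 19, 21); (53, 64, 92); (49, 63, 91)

3

(25,20,14): 14²+20² = 596 < 625 = 25² → obtuse
(14,19,21): 14²+19² = 557 > 441 = 21² → acute
(53,64,92): 53²+64² = 6905 < 8464 = 92² → obtuse
(49,63,91): 49²+63² = 6370 < 8281 = 91² → obtuse
3 of the 4 are obtuse.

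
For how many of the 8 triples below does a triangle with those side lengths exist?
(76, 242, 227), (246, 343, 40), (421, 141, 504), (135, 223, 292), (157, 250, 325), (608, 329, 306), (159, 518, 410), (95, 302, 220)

(76,227,242): 76+227 > 242 → valid
(40,246,343): 40+246 ≤ 343 → not valid
(141,421,504): 141+421 > 504 → valid
(135,223,292): 135+223 > 292 → valid
(157,250,325): 157+250 > 325 → valid
(306,329,608): 306+329 > 608 → valid
(159,410,518): 159+410 > 518 → valid
(95,220,302): 95+220 > 302 → valid
7 of the 8 triples form a triangle.

7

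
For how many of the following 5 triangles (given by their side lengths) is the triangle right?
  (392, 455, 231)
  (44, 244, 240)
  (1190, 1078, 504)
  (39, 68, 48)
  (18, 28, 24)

3

(392,455,231): 231²+392² = 207025 = 455² → right
(44,244,240): 44²+240² = 59536 = 244² → right
(1190,1078,504): 504²+1078² = 1416100 = 1190² → right
(39,68,48): 39²+48² = 3825 < 4624 = 68² → obtuse
(18,28,24): 18²+24² = 900 > 784 = 28² → acute
3 of the 5 are right.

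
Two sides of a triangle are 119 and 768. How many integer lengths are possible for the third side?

237

The third side lies in the open interval (649, 887).
Integers from 650 to 886 inclusive: 886 − 650 + 1 = 237.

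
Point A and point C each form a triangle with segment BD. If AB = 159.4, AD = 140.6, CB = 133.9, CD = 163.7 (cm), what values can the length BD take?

29.8 < BD < 297.6

From triangle ABD: |159.4 − 140.6| < BD < 159.4 + 140.6, i.e. 18.8 < BD < 300.0.
From triangle CBD: 29.8 < BD < 297.6.
Both must hold, so BD lies in the intersection.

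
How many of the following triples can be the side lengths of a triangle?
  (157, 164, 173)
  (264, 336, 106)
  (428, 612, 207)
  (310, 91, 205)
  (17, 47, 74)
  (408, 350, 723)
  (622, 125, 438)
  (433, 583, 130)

(157,164,173): 157+164 > 173 → valid
(106,264,336): 106+264 > 336 → valid
(207,428,612): 207+428 > 612 → valid
(91,205,310): 91+205 ≤ 310 → not valid
(17,47,74): 17+47 ≤ 74 → not valid
(350,408,723): 350+408 > 723 → valid
(125,438,622): 125+438 ≤ 622 → not valid
(130,433,583): 130+433 ≤ 583 → not valid
4 of the 8 triples form a triangle.

4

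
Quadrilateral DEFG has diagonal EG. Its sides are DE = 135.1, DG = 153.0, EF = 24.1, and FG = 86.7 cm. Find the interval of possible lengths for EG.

62.6 < EG < 110.8

From triangle DEG: |135.1 − 153.0| < EG < 135.1 + 153.0, i.e. 17.9 < EG < 288.1.
From triangle FEG: 62.6 < EG < 110.8.
Both must hold, so EG lies in the intersection.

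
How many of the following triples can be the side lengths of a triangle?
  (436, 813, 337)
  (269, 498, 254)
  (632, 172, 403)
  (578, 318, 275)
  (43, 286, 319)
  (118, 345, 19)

3

(337,436,813): 337+436 ≤ 813 → not valid
(254,269,498): 254+269 > 498 → valid
(172,403,632): 172+403 ≤ 632 → not valid
(275,318,578): 275+318 > 578 → valid
(43,286,319): 43+286 > 319 → valid
(19,118,345): 19+118 ≤ 345 → not valid
3 of the 6 triples form a triangle.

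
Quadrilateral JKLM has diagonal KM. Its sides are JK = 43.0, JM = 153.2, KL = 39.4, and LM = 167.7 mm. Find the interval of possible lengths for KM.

128.3 < KM < 196.2

From triangle JKM: |43.0 − 153.2| < KM < 43.0 + 153.2, i.e. 110.2 < KM < 196.2.
From triangle LKM: 128.3 < KM < 207.1.
Both must hold, so KM lies in the intersection.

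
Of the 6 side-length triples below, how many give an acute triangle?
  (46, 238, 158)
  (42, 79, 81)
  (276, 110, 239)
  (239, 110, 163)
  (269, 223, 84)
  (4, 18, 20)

(46,238,158): 46+158 ≤ 238, not a triangle
(42,79,81): 42²+79² = 8005 > 6561 = 81² → acute
(276,110,239): 110²+239² = 69221 < 76176 = 276² → obtuse
(239,110,163): 110²+163² = 38669 < 57121 = 239² → obtuse
(269,223,84): 84²+223² = 56785 < 72361 = 269² → obtuse
(4,18,20): 4²+18² = 340 < 400 = 20² → obtuse
1 of the 6 is acute.

1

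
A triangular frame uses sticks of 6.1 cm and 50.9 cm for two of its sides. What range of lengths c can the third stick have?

44.8 < c < 57.0 (cm)

By the triangle inequality, c must be less than 6.1 + 50.9 = 57.0 and greater than |6.1 − 50.9| = 44.8.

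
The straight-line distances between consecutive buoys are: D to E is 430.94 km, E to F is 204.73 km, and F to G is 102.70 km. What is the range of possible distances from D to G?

123.51 ≤ DG ≤ 738.37 km

The maximum is all hops collinear in one direction: 430.94 + 204.73 + 102.70 = 738.37.
The longest hop is 430.94; the others sum to 307.43. Folding the others back against it leaves at least 430.94 − 307.43 = 123.51.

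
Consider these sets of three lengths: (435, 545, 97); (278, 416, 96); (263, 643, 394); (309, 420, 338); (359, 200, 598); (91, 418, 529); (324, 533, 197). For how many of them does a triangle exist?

2

(97,435,545): 97+435 ≤ 545 → not valid
(96,278,416): 96+278 ≤ 416 → not valid
(263,394,643): 263+394 > 643 → valid
(309,338,420): 309+338 > 420 → valid
(200,359,598): 200+359 ≤ 598 → not valid
(91,418,529): 91+418 ≤ 529 → not valid
(197,324,533): 197+324 ≤ 533 → not valid
2 of the 7 triples form a triangle.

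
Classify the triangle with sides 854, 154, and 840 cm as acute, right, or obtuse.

right

Compare the square of the longest side to the sum of squares of the other two: 154² + 840² = 729316 = 854².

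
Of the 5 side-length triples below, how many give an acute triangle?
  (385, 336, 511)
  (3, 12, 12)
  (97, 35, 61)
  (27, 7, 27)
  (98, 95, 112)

(385,336,511): 336²+385² = 261121 = 511² → right
(3,12,12): 3²+12² = 153 > 144 = 12² → acute
(97,35,61): 35+61 ≤ 97, not a triangle
(27,7,27): 7²+27² = 778 > 729 = 27² → acute
(98,95,112): 95²+98² = 18629 > 12544 = 112² → acute
3 of the 5 are acute.

3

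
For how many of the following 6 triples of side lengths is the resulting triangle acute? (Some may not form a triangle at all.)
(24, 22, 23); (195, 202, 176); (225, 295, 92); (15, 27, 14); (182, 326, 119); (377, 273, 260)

(24,22,23): 22²+23² = 1013 > 576 = 24² → acute
(195,202,176): 176²+195² = 69001 > 40804 = 202² → acute
(225,295,92): 92²+225² = 59089 < 87025 = 295² → obtuse
(15,27,14): 14²+15² = 421 < 729 = 27² → obtuse
(182,326,119): 119+182 ≤ 326, not a triangle
(377,273,260): 260²+273² = 142129 = 377² → right
2 of the 6 are acute.

2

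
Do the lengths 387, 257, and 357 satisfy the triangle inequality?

The longest side is 387, and the other two sum to 614.
Since 614 > 387, the triangle inequality holds.

Yes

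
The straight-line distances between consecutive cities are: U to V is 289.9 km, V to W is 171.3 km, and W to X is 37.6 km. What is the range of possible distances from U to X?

The maximum is all hops collinear in one direction: 289.9 + 171.3 + 37.6 = 498.8.
The longest hop is 289.9; the others sum to 208.9. Folding the others back against it leaves at least 289.9 − 208.9 = 81.0.

81.0 ≤ UX ≤ 498.8 km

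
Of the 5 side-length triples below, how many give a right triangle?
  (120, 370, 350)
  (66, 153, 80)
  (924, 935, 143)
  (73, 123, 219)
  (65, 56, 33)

3

(120,370,350): 120²+350² = 136900 = 370² → right
(66,153,80): 66+80 ≤ 153, not a triangle
(924,935,143): 143²+924² = 874225 = 935² → right
(73,123,219): 73+123 ≤ 219, not a triangle
(65,56,33): 33²+56² = 4225 = 65² → right
3 of the 5 are right.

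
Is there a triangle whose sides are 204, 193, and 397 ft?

No

The two shorter sides sum to 397, exactly equal to the longest side 397.
That gives only a degenerate (flat) triangle — the inequality must be strict.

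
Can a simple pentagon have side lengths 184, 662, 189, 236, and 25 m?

No

For a pentagon, each side must be shorter than the sum of the others.
Here the longest side is 662, but the remaining 4 sides sum to only 634.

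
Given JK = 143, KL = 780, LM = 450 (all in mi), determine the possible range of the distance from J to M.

The maximum is all hops collinear in one direction: 143 + 780 + 450 = 1373.
The longest hop is 780; the others sum to 593. Folding the others back against it leaves at least 780 − 593 = 187.

187 ≤ JM ≤ 1373 mi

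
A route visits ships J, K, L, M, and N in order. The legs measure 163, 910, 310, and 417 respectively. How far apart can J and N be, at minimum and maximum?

The maximum is all hops collinear in one direction: 163 + 910 + 310 + 417 = 1800.
The longest hop is 910; the others sum to 890. Folding the others back against it leaves at least 910 − 890 = 20.

20 ≤ JN ≤ 1800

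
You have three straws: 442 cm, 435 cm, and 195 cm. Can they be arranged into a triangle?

Yes

The longest side is 442, and the other two sum to 630.
Since 630 > 442, the triangle inequality holds.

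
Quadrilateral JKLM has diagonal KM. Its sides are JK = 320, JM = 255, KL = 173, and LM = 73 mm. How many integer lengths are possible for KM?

145

From triangle JKM: 65 < KM < 575.
From triangle LKM: 100 < KM < 246.
Intersection: 100 < KM < 246, so integers 101 through 245: 145 values.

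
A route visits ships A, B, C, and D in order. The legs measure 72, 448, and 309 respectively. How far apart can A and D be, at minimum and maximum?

67 ≤ AD ≤ 829

The maximum is all hops collinear in one direction: 72 + 448 + 309 = 829.
The longest hop is 448; the others sum to 381. Folding the others back against it leaves at least 448 − 381 = 67.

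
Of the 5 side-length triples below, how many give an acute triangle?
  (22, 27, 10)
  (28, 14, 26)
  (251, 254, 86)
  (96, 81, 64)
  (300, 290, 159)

(22,27,10): 10²+22² = 584 < 729 = 27² → obtuse
(28,14,26): 14²+26² = 872 > 784 = 28² → acute
(251,254,86): 86²+251² = 70397 > 64516 = 254² → acute
(96,81,64): 64²+81² = 10657 > 9216 = 96² → acute
(300,290,159): 159²+290² = 109381 > 90000 = 300² → acute
4 of the 5 are acute.

4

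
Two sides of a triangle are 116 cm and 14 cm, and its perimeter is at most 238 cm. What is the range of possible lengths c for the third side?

Triangle inequality alone gives 102 < c < 130.
The perimeter condition gives c ≤ 238 − 116 − 14 = 108.
Intersecting the two: 102 < c ≤ 108.

102 < c ≤ 108 cm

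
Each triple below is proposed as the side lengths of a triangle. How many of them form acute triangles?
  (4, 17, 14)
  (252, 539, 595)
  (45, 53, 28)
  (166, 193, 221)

1

(4,17,14): 4²+14² = 212 < 289 = 17² → obtuse
(252,539,595): 252²+539² = 354025 = 595² → right
(45,53,28): 28²+45² = 2809 = 53² → right
(166,193,221): 166²+193² = 64805 > 48841 = 221² → acute
1 of the 4 is acute.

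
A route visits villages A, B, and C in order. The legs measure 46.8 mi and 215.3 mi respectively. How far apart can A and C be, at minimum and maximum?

168.5 ≤ AC ≤ 262.1 mi

By the triangle inequality, |46.8 − 215.3| ≤ AC ≤ 46.8 + 215.3.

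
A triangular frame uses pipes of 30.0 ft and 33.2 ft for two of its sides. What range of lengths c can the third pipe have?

3.2 < c < 63.2

By the triangle inequality, c must be less than 30.0 + 33.2 = 63.2 and greater than |30.0 − 33.2| = 3.2.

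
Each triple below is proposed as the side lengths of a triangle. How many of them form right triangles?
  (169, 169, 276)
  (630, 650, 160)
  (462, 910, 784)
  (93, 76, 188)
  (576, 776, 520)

3

(169,169,276): 169²+169² = 57122 < 76176 = 276² → obtuse
(630,650,160): 160²+630² = 422500 = 650² → right
(462,910,784): 462²+784² = 828100 = 910² → right
(93,76,188): 76+93 ≤ 188, not a triangle
(576,776,520): 520²+576² = 602176 = 776² → right
3 of the 5 are right.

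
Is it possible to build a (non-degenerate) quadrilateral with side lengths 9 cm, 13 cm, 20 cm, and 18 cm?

Yes

A quadrilateral exists iff every side is shorter than the sum of the others — equivalently, the longest side is less than the sum of the rest.
Longest side 20 < 40 (sum of the remaining 3), so yes.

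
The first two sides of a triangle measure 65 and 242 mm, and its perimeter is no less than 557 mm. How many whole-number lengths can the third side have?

Triangle inequality: 177 < x < 307. Perimeter ≥ 557 gives x ≥ 557 − 65 − 242 = 250.
So 250 ≤ x < 307; integers 250 through 306: 57 values.

57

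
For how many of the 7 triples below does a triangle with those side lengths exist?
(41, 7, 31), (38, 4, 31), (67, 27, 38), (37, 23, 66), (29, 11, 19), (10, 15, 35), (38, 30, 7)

1

(7,31,41): 7+31 ≤ 41 → not valid
(4,31,38): 4+31 ≤ 38 → not valid
(27,38,67): 27+38 ≤ 67 → not valid
(23,37,66): 23+37 ≤ 66 → not valid
(11,19,29): 11+19 > 29 → valid
(10,15,35): 10+15 ≤ 35 → not valid
(7,30,38): 7+30 ≤ 38 → not valid
1 of the 7 triples forms a triangle.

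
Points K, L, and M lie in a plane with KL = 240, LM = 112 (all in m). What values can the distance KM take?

128 ≤ KM ≤ 352 m

By the triangle inequality, |240 − 112| ≤ KM ≤ 240 + 112.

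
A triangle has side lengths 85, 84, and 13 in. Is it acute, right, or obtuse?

Compare the square of the longest side to the sum of squares of the other two: 13² + 84² = 7225 = 85².

right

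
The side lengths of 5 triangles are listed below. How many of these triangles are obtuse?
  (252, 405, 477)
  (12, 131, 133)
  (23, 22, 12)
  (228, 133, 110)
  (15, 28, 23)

(252,405,477): 252²+405² = 227529 = 477² → right
(12,131,133): 12²+131² = 17305 < 17689 = 133² → obtuse
(23,22,12): 12²+22² = 628 > 529 = 23² → acute
(228,133,110): 110²+133² = 29789 < 51984 = 228² → obtuse
(15,28,23): 15²+23² = 754 < 784 = 28² → obtuse
3 of the 5 are obtuse.

3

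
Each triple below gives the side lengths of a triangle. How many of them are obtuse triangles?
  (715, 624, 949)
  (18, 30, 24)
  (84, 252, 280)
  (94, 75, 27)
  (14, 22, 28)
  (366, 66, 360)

3

(715,624,949): 624²+715² = 900601 = 949² → right
(18,30,24): 18²+24² = 900 = 30² → right
(84,252,280): 84²+252² = 70560 < 78400 = 280² → obtuse
(94,75,27): 27²+75² = 6354 < 8836 = 94² → obtuse
(14,22,28): 14²+22² = 680 < 784 = 28² → obtuse
(366,66,360): 66²+360² = 133956 = 366² → right
3 of the 6 are obtuse.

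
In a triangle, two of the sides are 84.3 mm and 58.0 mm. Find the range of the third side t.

26.3 < t < 142.3

By the triangle inequality, t must be less than 84.3 + 58.0 = 142.3 and greater than |84.3 − 58.0| = 26.3.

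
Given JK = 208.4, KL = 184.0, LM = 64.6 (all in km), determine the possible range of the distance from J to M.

0 ≤ JM ≤ 457.0 km

The maximum is all hops collinear in one direction: 208.4 + 184.0 + 64.6 = 457.0.
The longest hop is 208.4; the others sum to 248.6. Since 208.4 ≤ 248.6, the path can fold back on itself completely, so the minimum distance is 0.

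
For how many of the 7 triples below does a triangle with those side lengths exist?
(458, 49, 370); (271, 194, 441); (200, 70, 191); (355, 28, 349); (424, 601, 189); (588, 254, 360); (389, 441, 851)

(49,370,458): 49+370 ≤ 458 → not valid
(194,271,441): 194+271 > 441 → valid
(70,191,200): 70+191 > 200 → valid
(28,349,355): 28+349 > 355 → valid
(189,424,601): 189+424 > 601 → valid
(254,360,588): 254+360 > 588 → valid
(389,441,851): 389+441 ≤ 851 → not valid
5 of the 7 triples form a triangle.

5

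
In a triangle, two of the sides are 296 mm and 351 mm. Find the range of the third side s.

By the triangle inequality, s must be less than 296 + 351 = 647 and greater than |296 − 351| = 55.

55 < s < 647 (mm)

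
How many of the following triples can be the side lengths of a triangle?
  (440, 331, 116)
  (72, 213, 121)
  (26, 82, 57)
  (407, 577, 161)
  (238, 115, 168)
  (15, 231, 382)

3

(116,331,440): 116+331 > 440 → valid
(72,121,213): 72+121 ≤ 213 → not valid
(26,57,82): 26+57 > 82 → valid
(161,407,577): 161+407 ≤ 577 → not valid
(115,168,238): 115+168 > 238 → valid
(15,231,382): 15+231 ≤ 382 → not valid
3 of the 6 triples form a triangle.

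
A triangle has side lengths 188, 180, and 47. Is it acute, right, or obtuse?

obtuse

Compare the square of the longest side to the sum of squares of the other two: 47² + 180² = 34609 < 35344 = 188².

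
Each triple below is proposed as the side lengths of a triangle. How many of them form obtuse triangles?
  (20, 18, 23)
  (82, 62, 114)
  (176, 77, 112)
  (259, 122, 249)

(20,18,23): 18²+20² = 724 > 529 = 23² → acute
(82,62,114): 62²+82² = 10568 < 12996 = 114² → obtuse
(176,77,112): 77²+112² = 18473 < 30976 = 176² → obtuse
(259,122,249): 122²+249² = 76885 > 67081 = 259² → acute
2 of the 4 are obtuse.

2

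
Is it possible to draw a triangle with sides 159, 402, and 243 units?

The two shorter sides sum to 402, exactly equal to the longest side 402.
That gives only a degenerate (flat) triangle — the inequality must be strict.

No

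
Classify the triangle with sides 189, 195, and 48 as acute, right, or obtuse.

right

Compare the square of the longest side to the sum of squares of the other two: 48² + 189² = 38025 = 195².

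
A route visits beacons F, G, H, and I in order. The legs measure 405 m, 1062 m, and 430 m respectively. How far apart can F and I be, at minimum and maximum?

227 ≤ FI ≤ 1897 m

The maximum is all hops collinear in one direction: 405 + 1062 + 430 = 1897.
The longest hop is 1062; the others sum to 835. Folding the others back against it leaves at least 1062 − 835 = 227.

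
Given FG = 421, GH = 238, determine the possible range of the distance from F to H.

By the triangle inequality, |421 − 238| ≤ FH ≤ 421 + 238.

183 ≤ FH ≤ 659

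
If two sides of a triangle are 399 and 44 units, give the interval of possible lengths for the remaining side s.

355 < s < 443

By the triangle inequality, s must be less than 399 + 44 = 443 and greater than |399 − 44| = 355.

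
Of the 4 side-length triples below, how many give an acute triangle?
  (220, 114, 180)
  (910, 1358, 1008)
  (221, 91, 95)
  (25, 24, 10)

(220,114,180): 114²+180² = 45396 < 48400 = 220² → obtuse
(910,1358,1008): 910²+1008² = 1844164 = 1358² → right
(221,91,95): 91+95 ≤ 221, not a triangle
(25,24,10): 10²+24² = 676 > 625 = 25² → acute
1 of the 4 is acute.

1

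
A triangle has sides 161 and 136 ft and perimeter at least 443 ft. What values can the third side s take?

146 ≤ s < 297 ft

Triangle inequality alone gives 25 < s < 297.
The perimeter condition gives s ≥ 443 − 161 − 136 = 146.
Intersecting the two: 146 ≤ s < 297.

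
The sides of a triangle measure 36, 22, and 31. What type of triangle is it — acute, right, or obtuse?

acute

Compare the square of the longest side to the sum of squares of the other two: 22² + 31² = 1445 > 1296 = 36².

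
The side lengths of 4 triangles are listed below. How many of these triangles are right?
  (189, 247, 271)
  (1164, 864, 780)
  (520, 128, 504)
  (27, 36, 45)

(189,247,271): 189²+247² = 96730 > 73441 = 271² → acute
(1164,864,780): 780²+864² = 1354896 = 1164² → right
(520,128,504): 128²+504² = 270400 = 520² → right
(27,36,45): 27²+36² = 2025 = 45² → right
3 of the 4 are right.

3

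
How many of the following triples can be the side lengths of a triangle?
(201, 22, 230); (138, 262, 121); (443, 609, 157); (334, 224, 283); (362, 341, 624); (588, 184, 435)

(22,201,230): 22+201 ≤ 230 → not valid
(121,138,262): 121+138 ≤ 262 → not valid
(157,443,609): 157+443 ≤ 609 → not valid
(224,283,334): 224+283 > 334 → valid
(341,362,624): 341+362 > 624 → valid
(184,435,588): 184+435 > 588 → valid
3 of the 6 triples form a triangle.

3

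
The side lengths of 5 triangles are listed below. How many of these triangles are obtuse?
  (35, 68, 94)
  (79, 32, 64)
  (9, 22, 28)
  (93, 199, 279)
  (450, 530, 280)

(35,68,94): 35²+68² = 5849 < 8836 = 94² → obtuse
(79,32,64): 32²+64² = 5120 < 6241 = 79² → obtuse
(9,22,28): 9²+22² = 565 < 784 = 28² → obtuse
(93,199,279): 93²+199² = 48250 < 77841 = 279² → obtuse
(450,530,280): 280²+450² = 280900 = 530² → right
4 of the 5 are obtuse.

4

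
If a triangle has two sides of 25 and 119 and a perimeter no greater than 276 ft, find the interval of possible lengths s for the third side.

94 < s ≤ 132 ft

Triangle inequality alone gives 94 < s < 144.
The perimeter condition gives s ≤ 276 − 25 − 119 = 132.
Intersecting the two: 94 < s ≤ 132.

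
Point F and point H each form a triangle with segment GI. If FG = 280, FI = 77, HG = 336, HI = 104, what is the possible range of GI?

From triangle FGI: |280 − 77| < GI < 280 + 77, i.e. 203 < GI < 357.
From triangle HGI: 232 < GI < 440.
Both must hold, so GI lies in the intersection.

232 < GI < 357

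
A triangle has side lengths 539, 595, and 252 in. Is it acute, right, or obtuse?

right

Compare the square of the longest side to the sum of squares of the other two: 252² + 539² = 354025 = 595².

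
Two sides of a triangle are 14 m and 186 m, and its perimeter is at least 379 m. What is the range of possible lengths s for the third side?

Triangle inequality alone gives 172 < s < 200.
The perimeter condition gives s ≥ 379 − 14 − 186 = 179.
Intersecting the two: 179 ≤ s < 200.

179 ≤ s < 200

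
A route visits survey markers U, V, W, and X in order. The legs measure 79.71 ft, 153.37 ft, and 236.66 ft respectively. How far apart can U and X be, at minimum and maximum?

The maximum is all hops collinear in one direction: 79.71 + 153.37 + 236.66 = 469.74.
The longest hop is 236.66; the others sum to 233.08. Folding the others back against it leaves at least 236.66 − 233.08 = 3.58.

3.58 ≤ UX ≤ 469.74 ft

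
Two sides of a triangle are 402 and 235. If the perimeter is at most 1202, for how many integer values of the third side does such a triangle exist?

398

Triangle inequality: 167 < x < 637. Perimeter ≤ 1202 gives x ≤ 1202 − 402 − 235 = 565.
So 167 < x ≤ 565; integers 168 through 565: 398 values.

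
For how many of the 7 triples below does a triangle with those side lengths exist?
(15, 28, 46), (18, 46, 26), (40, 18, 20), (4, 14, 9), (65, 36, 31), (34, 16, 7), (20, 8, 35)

1

(15,28,46): 15+28 ≤ 46 → not valid
(18,26,46): 18+26 ≤ 46 → not valid
(18,20,40): 18+20 ≤ 40 → not valid
(4,9,14): 4+9 ≤ 14 → not valid
(31,36,65): 31+36 > 65 → valid
(7,16,34): 7+16 ≤ 34 → not valid
(8,20,35): 8+20 ≤ 35 → not valid
1 of the 7 triples forms a triangle.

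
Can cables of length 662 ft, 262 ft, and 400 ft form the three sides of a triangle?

The two shorter sides sum to 662, exactly equal to the longest side 662.
That gives only a degenerate (flat) triangle — the inequality must be strict.

No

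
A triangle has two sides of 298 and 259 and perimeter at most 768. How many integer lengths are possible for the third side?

172

Triangle inequality: 39 < x < 557. Perimeter ≤ 768 gives x ≤ 768 − 298 − 259 = 211.
So 39 < x ≤ 211; integers 40 through 211: 172 values.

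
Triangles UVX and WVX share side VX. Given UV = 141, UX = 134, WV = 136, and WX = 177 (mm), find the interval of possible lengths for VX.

41 < VX < 275

From triangle UVX: |141 − 134| < VX < 141 + 134, i.e. 7 < VX < 275.
From triangle WVX: 41 < VX < 313.
Both must hold, so VX lies in the intersection.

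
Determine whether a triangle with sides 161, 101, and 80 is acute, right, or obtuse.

obtuse

Compare the square of the longest side to the sum of squares of the other two: 80² + 101² = 16601 < 25921 = 161².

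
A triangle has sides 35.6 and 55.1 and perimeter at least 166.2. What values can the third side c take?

Triangle inequality alone gives 19.5 < c < 90.7.
The perimeter condition gives c ≥ 166.2 − 35.6 − 55.1 = 75.5.
Intersecting the two: 75.5 ≤ c < 90.7.

75.5 ≤ c < 90.7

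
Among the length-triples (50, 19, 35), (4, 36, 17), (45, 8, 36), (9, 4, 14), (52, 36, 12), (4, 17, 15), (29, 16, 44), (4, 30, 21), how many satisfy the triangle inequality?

(19,35,50): 19+35 > 50 → valid
(4,17,36): 4+17 ≤ 36 → not valid
(8,36,45): 8+36 ≤ 45 → not valid
(4,9,14): 4+9 ≤ 14 → not valid
(12,36,52): 12+36 ≤ 52 → not valid
(4,15,17): 4+15 > 17 → valid
(16,29,44): 16+29 > 44 → valid
(4,21,30): 4+21 ≤ 30 → not valid
3 of the 8 triples form a triangle.

3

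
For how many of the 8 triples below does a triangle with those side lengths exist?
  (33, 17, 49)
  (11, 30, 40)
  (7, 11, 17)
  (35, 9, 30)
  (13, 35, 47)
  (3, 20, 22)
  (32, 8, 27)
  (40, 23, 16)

7

(17,33,49): 17+33 > 49 → valid
(11,30,40): 11+30 > 40 → valid
(7,11,17): 7+11 > 17 → valid
(9,30,35): 9+30 > 35 → valid
(13,35,47): 13+35 > 47 → valid
(3,20,22): 3+20 > 22 → valid
(8,27,32): 8+27 > 32 → valid
(16,23,40): 16+23 ≤ 40 → not valid
7 of the 8 triples form a triangle.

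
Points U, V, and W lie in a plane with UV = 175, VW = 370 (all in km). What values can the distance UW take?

By the triangle inequality, |175 − 370| ≤ UW ≤ 175 + 370.

195 ≤ UW ≤ 545 km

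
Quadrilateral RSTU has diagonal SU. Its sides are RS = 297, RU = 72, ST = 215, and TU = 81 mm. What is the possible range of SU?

From triangle RSU: |297 − 72| < SU < 297 + 72, i.e. 225 < SU < 369.
From triangle TSU: 134 < SU < 296.
Both must hold, so SU lies in the intersection.

225 < SU < 296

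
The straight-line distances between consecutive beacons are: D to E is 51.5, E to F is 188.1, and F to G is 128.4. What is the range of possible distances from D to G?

The maximum is all hops collinear in one direction: 51.5 + 188.1 + 128.4 = 368.0.
The longest hop is 188.1; the others sum to 179.9. Folding the others back against it leaves at least 188.1 − 179.9 = 8.2.

8.2 ≤ DG ≤ 368.0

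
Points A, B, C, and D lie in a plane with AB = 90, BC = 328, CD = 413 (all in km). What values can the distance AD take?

0 ≤ AD ≤ 831 km

The maximum is all hops collinear in one direction: 90 + 328 + 413 = 831.
The longest hop is 413; the others sum to 418. Since 413 ≤ 418, the path can fold back on itself completely, so the minimum distance is 0.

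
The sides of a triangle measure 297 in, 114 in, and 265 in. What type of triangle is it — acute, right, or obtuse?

Compare the square of the longest side to the sum of squares of the other two: 114² + 265² = 83221 < 88209 = 297².

obtuse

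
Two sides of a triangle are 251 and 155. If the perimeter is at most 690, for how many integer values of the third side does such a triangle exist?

Triangle inequality: 96 < x < 406. Perimeter ≤ 690 gives x ≤ 690 − 251 − 155 = 284.
So 96 < x ≤ 284; integers 97 through 284: 188 values.

188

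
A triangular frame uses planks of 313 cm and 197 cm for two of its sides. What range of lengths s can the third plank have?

116 < s < 510

By the triangle inequality, s must be less than 313 + 197 = 510 and greater than |313 − 197| = 116.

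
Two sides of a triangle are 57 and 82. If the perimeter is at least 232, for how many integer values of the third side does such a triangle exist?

46

Triangle inequality: 25 < x < 139. Perimeter ≥ 232 gives x ≥ 232 − 57 − 82 = 93.
So 93 ≤ x < 139; integers 93 through 138: 46 values.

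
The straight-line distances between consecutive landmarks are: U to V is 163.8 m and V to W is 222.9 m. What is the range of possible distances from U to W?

59.1 ≤ UW ≤ 386.7 m

By the triangle inequality, |163.8 − 222.9| ≤ UW ≤ 163.8 + 222.9.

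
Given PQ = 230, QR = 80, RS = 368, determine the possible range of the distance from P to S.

58 ≤ PS ≤ 678

The maximum is all hops collinear in one direction: 230 + 80 + 368 = 678.
The longest hop is 368; the others sum to 310. Folding the others back against it leaves at least 368 − 310 = 58.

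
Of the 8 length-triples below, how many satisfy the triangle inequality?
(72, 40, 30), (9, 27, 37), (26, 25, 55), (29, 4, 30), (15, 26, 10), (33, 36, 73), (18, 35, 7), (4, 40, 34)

(30,40,72): 30+40 ≤ 72 → not valid
(9,27,37): 9+27 ≤ 37 → not valid
(25,26,55): 25+26 ≤ 55 → not valid
(4,29,30): 4+29 > 30 → valid
(10,15,26): 10+15 ≤ 26 → not valid
(33,36,73): 33+36 ≤ 73 → not valid
(7,18,35): 7+18 ≤ 35 → not valid
(4,34,40): 4+34 ≤ 40 → not valid
1 of the 8 triples forms a triangle.

1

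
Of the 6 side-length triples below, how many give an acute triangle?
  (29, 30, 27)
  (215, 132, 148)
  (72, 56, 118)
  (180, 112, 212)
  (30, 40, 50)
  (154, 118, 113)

2

(29,30,27): 27²+29² = 1570 > 900 = 30² → acute
(215,132,148): 132²+148² = 39328 < 46225 = 215² → obtuse
(72,56,118): 56²+72² = 8320 < 13924 = 118² → obtuse
(180,112,212): 112²+180² = 44944 = 212² → right
(30,40,50): 30²+40² = 2500 = 50² → right
(154,118,113): 113²+118² = 26693 > 23716 = 154² → acute
2 of the 6 are acute.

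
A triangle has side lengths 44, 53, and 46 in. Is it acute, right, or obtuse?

acute

Compare the square of the longest side to the sum of squares of the other two: 44² + 46² = 4052 > 2809 = 53².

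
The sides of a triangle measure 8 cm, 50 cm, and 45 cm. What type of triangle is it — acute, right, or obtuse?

Compare the square of the longest side to the sum of squares of the other two: 8² + 45² = 2089 < 2500 = 50².

obtuse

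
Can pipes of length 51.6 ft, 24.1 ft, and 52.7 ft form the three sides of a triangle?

The longest side is 52.7, and the other two sum to 75.7.
Since 75.7 > 52.7, the triangle inequality holds.

Yes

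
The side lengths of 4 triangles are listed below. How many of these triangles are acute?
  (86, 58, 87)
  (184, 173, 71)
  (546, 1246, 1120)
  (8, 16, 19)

2

(86,58,87): 58²+86² = 10760 > 7569 = 87² → acute
(184,173,71): 71²+173² = 34970 > 33856 = 184² → acute
(546,1246,1120): 546²+1120² = 1552516 = 1246² → right
(8,16,19): 8²+16² = 320 < 361 = 19² → obtuse
2 of the 4 are acute.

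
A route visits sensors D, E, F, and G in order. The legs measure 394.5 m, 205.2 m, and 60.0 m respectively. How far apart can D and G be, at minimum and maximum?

The maximum is all hops collinear in one direction: 394.5 + 205.2 + 60.0 = 659.7.
The longest hop is 394.5; the others sum to 265.2. Folding the others back against it leaves at least 394.5 − 265.2 = 129.3.

129.3 ≤ DG ≤ 659.7 m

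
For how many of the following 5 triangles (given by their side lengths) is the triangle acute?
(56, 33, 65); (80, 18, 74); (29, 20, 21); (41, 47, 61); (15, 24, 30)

(56,33,65): 33²+56² = 4225 = 65² → right
(80,18,74): 18²+74² = 5800 < 6400 = 80² → obtuse
(29,20,21): 20²+21² = 841 = 29² → right
(41,47,61): 41²+47² = 3890 > 3721 = 61² → acute
(15,24,30): 15²+24² = 801 < 900 = 30² → obtuse
1 of the 5 is acute.

1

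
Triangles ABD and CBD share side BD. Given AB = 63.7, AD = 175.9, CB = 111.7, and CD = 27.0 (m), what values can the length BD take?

112.2 < BD < 138.7

From triangle ABD: |63.7 − 175.9| < BD < 63.7 + 175.9, i.e. 112.2 < BD < 239.6.
From triangle CBD: 84.7 < BD < 138.7.
Both must hold, so BD lies in the intersection.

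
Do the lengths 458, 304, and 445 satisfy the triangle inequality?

The longest side is 458, and the other two sum to 749.
Since 749 > 458, the triangle inequality holds.

Yes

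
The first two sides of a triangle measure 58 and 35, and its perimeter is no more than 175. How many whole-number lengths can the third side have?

59

Triangle inequality: 23 < x < 93. Perimeter ≤ 175 gives x ≤ 175 − 58 − 35 = 82.
So 23 < x ≤ 82; integers 24 through 82: 59 values.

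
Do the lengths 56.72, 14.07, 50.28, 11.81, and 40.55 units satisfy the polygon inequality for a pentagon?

Yes

A pentagon exists iff every side is shorter than the sum of the others — equivalently, the longest side is less than the sum of the rest.
Longest side 56.72 < 116.71 (sum of the remaining 4), so yes.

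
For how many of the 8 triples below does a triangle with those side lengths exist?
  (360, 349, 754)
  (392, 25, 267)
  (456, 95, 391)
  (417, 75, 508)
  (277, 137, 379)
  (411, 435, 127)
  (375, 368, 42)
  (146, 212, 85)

(349,360,754): 349+360 ≤ 754 → not valid
(25,267,392): 25+267 ≤ 392 → not valid
(95,391,456): 95+391 > 456 → valid
(75,417,508): 75+417 ≤ 508 → not valid
(137,277,379): 137+277 > 379 → valid
(127,411,435): 127+411 > 435 → valid
(42,368,375): 42+368 > 375 → valid
(85,146,212): 85+146 > 212 → valid
5 of the 8 triples form a triangle.

5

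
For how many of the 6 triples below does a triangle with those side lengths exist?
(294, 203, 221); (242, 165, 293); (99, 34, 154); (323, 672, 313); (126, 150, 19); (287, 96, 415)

2

(203,221,294): 203+221 > 294 → valid
(165,242,293): 165+242 > 293 → valid
(34,99,154): 34+99 ≤ 154 → not valid
(313,323,672): 313+323 ≤ 672 → not valid
(19,126,150): 19+126 ≤ 150 → not valid
(96,287,415): 96+287 ≤ 415 → not valid
2 of the 6 triples form a triangle.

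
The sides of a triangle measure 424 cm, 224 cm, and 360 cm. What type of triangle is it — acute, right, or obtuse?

Compare the square of the longest side to the sum of squares of the other two: 224² + 360² = 179776 = 424².

right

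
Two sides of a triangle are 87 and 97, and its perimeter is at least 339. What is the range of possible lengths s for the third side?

155 ≤ s < 184

Triangle inequality alone gives 10 < s < 184.
The perimeter condition gives s ≥ 339 − 87 − 97 = 155.
Intersecting the two: 155 ≤ s < 184.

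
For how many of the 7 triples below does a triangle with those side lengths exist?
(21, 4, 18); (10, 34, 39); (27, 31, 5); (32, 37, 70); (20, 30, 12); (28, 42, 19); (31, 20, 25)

(4,18,21): 4+18 > 21 → valid
(10,34,39): 10+34 > 39 → valid
(5,27,31): 5+27 > 31 → valid
(32,37,70): 32+37 ≤ 70 → not valid
(12,20,30): 12+20 > 30 → valid
(19,28,42): 19+28 > 42 → valid
(20,25,31): 20+25 > 31 → valid
6 of the 7 triples form a triangle.

6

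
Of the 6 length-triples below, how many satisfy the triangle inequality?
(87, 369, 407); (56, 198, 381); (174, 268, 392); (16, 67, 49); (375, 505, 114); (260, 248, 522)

(87,369,407): 87+369 > 407 → valid
(56,198,381): 56+198 ≤ 381 → not valid
(174,268,392): 174+268 > 392 → valid
(16,49,67): 16+49 ≤ 67 → not valid
(114,375,505): 114+375 ≤ 505 → not valid
(248,260,522): 248+260 ≤ 522 → not valid
2 of the 6 triples form a triangle.

2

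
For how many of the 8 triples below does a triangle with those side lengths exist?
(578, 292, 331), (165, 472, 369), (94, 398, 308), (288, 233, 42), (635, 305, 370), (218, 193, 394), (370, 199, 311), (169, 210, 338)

(292,331,578): 292+331 > 578 → valid
(165,369,472): 165+369 > 472 → valid
(94,308,398): 94+308 > 398 → valid
(42,233,288): 42+233 ≤ 288 → not valid
(305,370,635): 305+370 > 635 → valid
(193,218,394): 193+218 > 394 → valid
(199,311,370): 199+311 > 370 → valid
(169,210,338): 169+210 > 338 → valid
7 of the 8 triples form a triangle.

7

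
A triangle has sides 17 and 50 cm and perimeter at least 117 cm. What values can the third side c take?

50 ≤ c < 67

Triangle inequality alone gives 33 < c < 67.
The perimeter condition gives c ≥ 117 − 17 − 50 = 50.
Intersecting the two: 50 ≤ c < 67.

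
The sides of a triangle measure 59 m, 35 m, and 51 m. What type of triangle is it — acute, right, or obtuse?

Compare the square of the longest side to the sum of squares of the other two: 35² + 51² = 3826 > 3481 = 59².

acute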